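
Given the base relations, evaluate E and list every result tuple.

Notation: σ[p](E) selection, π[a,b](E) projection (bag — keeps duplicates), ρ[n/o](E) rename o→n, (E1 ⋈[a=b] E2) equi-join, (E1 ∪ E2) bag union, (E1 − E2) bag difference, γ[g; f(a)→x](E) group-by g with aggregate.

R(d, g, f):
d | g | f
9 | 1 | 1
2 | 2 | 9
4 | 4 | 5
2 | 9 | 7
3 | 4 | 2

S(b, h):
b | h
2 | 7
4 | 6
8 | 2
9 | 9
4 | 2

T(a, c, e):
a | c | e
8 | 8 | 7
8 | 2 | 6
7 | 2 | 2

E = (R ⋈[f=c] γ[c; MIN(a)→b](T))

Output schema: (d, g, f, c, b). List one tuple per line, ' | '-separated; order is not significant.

Subexpression sizes:
  R → 5
  T → 3
  γ[c; MIN(a)→b](T) → 2
  (R ⋈[f=c] γ[c; MIN(a)→b](T)) → 1

== RESULT ==
d | g | f | c | b
3 | 4 | 2 | 2 | 7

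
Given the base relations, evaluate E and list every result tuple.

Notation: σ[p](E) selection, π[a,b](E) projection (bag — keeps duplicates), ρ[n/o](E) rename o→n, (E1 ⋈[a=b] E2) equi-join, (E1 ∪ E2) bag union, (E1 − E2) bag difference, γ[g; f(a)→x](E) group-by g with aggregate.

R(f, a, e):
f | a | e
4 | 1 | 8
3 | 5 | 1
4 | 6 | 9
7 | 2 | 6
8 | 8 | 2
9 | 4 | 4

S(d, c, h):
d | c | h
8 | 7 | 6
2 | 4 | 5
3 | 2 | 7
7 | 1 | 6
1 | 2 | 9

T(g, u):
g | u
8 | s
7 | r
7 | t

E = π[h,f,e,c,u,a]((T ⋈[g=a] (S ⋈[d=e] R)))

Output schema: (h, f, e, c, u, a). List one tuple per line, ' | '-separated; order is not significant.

Subexpression sizes:
  T → 3
  S → 5
  R → 6
  (S ⋈[d=e] R) → 3
  (T ⋈[g=a] (S ⋈[d=e] R)) → 1
  π[h,f,e,c,u,a]((T ⋈[g=a] (S ⋈[d=e] R))) → 1

== RESULT ==
h | f | e | c | u | a
5 | 8 | 2 | 4 | s | 8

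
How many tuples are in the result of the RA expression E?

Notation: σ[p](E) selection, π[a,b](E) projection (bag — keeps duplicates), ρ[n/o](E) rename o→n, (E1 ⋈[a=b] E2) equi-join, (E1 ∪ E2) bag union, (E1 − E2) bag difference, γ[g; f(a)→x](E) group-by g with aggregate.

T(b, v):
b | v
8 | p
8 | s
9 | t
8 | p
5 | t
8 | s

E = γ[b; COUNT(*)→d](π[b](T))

Per-node cardinality:
  T → 6
  π[b](T) → 6
  γ[b; COUNT(*)→d](π[b](T)) → 3

|E| = 3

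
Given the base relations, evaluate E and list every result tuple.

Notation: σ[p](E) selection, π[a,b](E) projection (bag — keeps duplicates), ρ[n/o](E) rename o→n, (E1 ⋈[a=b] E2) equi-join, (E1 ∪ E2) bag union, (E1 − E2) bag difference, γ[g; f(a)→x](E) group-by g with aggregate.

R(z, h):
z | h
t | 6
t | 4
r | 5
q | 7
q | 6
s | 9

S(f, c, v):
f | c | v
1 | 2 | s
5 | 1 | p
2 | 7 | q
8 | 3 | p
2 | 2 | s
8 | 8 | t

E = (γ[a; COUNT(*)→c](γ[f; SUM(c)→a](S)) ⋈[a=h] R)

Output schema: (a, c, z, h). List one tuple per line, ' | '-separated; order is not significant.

Per-node cardinality:
  S → 6
  γ[f; SUM(c)→a](S) → 4
  γ[a; COUNT(*)→c](γ[f; SUM(c)→a](S)) → 4
  R → 6
  (γ[a; COUNT(*)→c](γ[f; SUM(c)→a](S)) ⋈[a=h] R) → 1

== RESULT ==
a | c | z | h
9 | 1 | s | 9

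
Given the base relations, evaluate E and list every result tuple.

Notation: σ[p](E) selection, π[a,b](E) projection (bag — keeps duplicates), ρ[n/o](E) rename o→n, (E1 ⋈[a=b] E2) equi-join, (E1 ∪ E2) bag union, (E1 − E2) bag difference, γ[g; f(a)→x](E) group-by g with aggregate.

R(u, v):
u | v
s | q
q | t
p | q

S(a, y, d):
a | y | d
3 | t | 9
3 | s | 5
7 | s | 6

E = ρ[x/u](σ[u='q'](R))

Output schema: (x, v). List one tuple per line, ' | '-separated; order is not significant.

Stepwise |·|:
  R → 3
  σ[u='q'](R) → 1
  ρ[x/u](σ[u='q'](R)) → 1

== RESULT ==
x | v
q | t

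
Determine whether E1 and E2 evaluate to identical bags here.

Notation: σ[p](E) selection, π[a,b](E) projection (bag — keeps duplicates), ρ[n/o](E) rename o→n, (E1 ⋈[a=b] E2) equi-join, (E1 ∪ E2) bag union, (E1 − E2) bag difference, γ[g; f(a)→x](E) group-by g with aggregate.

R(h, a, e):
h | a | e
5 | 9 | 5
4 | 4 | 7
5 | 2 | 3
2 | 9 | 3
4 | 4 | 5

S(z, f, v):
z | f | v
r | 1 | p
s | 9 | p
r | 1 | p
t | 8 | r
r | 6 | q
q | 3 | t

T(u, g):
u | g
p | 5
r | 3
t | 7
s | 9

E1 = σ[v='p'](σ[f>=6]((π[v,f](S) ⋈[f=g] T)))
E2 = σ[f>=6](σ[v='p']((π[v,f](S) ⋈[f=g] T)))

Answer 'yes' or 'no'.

E1 stepwise |·|:
  S → 6
  π[v,f](S) → 6
  T → 4
  (π[v,f](S) ⋈[f=g] T) → 2
  σ[f>=6]((π[v,f](S) ⋈[f=g] T)) → 1
  σ[v='p'](σ[f>=6]((π[v,f](S) ⋈[f=g] T))) → 1
E2 stepwise |·|:
  S → 6
  π[v,f](S) → 6
  T → 4
  (π[v,f](S) ⋈[f=g] T) → 2
  σ[v='p']((π[v,f](S) ⋈[f=g] T)) → 1
  σ[f>=6](σ[v='p']((π[v,f](S) ⋈[f=g] T))) → 1

E1 and E2 produce the same multiset:
v | f | u | g
p | 9 | s | 9

yes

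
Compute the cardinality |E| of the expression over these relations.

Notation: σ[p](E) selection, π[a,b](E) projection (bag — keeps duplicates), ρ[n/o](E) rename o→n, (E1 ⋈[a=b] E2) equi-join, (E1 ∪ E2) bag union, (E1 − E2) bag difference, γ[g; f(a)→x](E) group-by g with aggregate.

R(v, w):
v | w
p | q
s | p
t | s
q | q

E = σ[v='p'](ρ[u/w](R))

Row counts bottom-up:
  R → 4
  ρ[u/w](R) → 4
  σ[v='p'](ρ[u/w](R)) → 1

|E| = 1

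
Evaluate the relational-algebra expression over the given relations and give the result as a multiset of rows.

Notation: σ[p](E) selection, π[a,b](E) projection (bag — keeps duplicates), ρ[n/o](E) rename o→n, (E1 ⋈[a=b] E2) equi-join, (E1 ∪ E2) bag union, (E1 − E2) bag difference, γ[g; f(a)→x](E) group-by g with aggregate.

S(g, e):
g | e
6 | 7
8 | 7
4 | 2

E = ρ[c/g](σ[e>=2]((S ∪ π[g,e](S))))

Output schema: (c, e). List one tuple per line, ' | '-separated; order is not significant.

Subexpression sizes:
  S → 3
  S → 3
  π[g,e](S) → 3
  (S ∪ π[g,e](S)) → 6
  σ[e>=2]((S ∪ π[g,e](S))) → 6
  ρ[c/g](σ[e>=2]((S ∪ π[g,e](S)))) → 6

== RESULT ==
c | e
4 | 2
4 | 2
6 | 7
6 | 7
8 | 7
8 | 7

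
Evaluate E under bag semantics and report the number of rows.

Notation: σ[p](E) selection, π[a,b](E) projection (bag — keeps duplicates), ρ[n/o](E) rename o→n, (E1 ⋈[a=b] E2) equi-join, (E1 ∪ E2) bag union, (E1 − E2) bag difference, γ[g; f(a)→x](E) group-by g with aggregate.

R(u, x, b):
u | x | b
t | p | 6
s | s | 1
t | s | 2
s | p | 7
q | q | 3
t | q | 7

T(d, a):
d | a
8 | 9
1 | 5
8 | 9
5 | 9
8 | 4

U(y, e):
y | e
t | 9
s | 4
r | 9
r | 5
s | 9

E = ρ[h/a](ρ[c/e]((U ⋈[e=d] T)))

Subexpression sizes:
  U → 5
  T → 5
  (U ⋈[e=d] T) → 1
  ρ[c/e]((U ⋈[e=d] T)) → 1
  ρ[h/a](ρ[c/e]((U ⋈[e=d] T))) → 1

|E| = 1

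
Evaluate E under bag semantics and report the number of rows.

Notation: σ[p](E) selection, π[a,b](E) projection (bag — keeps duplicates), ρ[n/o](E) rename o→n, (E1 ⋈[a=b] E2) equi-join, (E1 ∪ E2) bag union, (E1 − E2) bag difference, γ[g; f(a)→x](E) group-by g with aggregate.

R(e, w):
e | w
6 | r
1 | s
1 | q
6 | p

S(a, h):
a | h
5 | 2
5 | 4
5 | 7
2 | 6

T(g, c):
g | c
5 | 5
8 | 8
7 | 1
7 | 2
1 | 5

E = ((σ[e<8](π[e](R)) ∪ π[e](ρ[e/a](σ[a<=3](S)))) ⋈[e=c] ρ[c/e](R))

Subexpression sizes:
  R → 4
  π[e](R) → 4
  σ[e<8](π[e](R)) → 4
  S → 4
  σ[a<=3](S) → 1
  ρ[e/a](σ[a<=3](S)) → 1
  π[e](ρ[e/a](σ[a<=3](S))) → 1
  (σ[e<8](π[e](R)) ∪ π[e](ρ[e/a](σ[a<=3](S)))) → 5
  R → 4
  ρ[c/e](R) → 4
  ((σ[e<8](π[e](R)) ∪ π[e](ρ[e/a](σ[a<=3](S)))) ⋈[e=c] ρ[c/e](R)) → 8

|E| = 8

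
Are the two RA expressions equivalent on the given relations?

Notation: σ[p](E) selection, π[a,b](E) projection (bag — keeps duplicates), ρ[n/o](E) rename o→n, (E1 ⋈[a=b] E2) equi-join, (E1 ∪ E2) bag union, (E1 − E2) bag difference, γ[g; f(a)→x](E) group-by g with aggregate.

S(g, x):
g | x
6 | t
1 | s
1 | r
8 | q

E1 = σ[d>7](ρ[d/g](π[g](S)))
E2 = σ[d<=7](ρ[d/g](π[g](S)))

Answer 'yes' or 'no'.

E1 row counts bottom-up:
  S → 4
  π[g](S) → 4
  ρ[d/g](π[g](S)) → 4
  σ[d>7](ρ[d/g](π[g](S))) → 1
E2 row counts bottom-up:
  S → 4
  π[g](S) → 4
  ρ[d/g](π[g](S)) → 4
  σ[d<=7](ρ[d/g](π[g](S))) → 3

E1 result:
d
8
E2 result:
d
1
1
6
Witness: (6,) appears 0× in E1 but 1× in E2.

no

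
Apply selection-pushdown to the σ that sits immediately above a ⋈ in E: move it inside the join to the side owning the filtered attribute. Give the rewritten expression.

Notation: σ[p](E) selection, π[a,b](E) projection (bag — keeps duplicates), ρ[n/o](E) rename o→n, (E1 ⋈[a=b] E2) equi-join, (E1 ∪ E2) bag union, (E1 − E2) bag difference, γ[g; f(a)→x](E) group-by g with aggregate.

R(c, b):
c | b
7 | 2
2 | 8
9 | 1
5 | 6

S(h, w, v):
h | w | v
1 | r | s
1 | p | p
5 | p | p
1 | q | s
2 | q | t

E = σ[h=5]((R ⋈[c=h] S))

σ filters on h, owned by the right side.
E' = (R ⋈[c=h] σ[h=5](S))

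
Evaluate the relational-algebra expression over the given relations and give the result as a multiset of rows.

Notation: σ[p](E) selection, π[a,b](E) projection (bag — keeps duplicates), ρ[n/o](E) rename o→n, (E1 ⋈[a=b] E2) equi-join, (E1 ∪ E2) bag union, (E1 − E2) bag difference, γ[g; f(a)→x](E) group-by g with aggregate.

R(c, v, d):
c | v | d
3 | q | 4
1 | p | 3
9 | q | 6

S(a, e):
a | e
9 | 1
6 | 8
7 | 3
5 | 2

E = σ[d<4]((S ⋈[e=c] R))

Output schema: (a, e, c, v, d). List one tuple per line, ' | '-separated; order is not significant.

Per-node cardinality:
  S → 4
  R → 3
  (S ⋈[e=c] R) → 2
  σ[d<4]((S ⋈[e=c] R)) → 1

== RESULT ==
a | e | c | v | d
9 | 1 | 1 | p | 3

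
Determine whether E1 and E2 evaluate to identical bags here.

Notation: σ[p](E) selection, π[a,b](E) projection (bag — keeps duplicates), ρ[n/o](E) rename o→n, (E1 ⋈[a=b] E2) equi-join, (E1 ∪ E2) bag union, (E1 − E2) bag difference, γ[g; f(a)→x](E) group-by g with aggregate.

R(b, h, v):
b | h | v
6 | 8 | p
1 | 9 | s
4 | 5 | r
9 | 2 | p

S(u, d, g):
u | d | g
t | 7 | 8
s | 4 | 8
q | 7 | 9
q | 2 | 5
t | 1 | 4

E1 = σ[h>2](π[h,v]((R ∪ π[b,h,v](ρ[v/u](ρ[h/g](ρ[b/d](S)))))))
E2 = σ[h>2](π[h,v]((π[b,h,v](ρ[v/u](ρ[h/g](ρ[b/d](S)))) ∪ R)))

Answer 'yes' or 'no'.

E1 stepwise |·|:
  R → 4
  S → 5
  ρ[b/d](S) → 5
  ρ[h/g](ρ[b/d](S)) → 5
  ρ[v/u](ρ[h/g](ρ[b/d](S))) → 5
  π[b,h,v](ρ[v/u](ρ[h/g](ρ[b/d](S)))) → 5
  (R ∪ π[b,h,v](ρ[v/u](ρ[h/g](ρ[b/d](S))))) → 9
  π[h,v]((R ∪ π[b,h,v](ρ[v/u](ρ[h/g](ρ[b/d](S)))))) → 9
  σ[h>2](π[h,v]((R ∪ π[b,h,v](ρ[v/u](ρ[h/g](ρ[b/d](S))))))) → 8
E2 stepwise |·|:
  S → 5
  ρ[b/d](S) → 5
  ρ[h/g](ρ[b/d](S)) → 5
  ρ[v/u](ρ[h/g](ρ[b/d](S))) → 5
  π[b,h,v](ρ[v/u](ρ[h/g](ρ[b/d](S)))) → 5
  R → 4
  (π[b,h,v](ρ[v/u](ρ[h/g](ρ[b/d](S)))) ∪ R) → 9
  π[h,v]((π[b,h,v](ρ[v/u](ρ[h/g](ρ[b/d](S)))) ∪ R)) → 9
  σ[h>2](π[h,v]((π[b,h,v](ρ[v/u](ρ[h/g](ρ[b/d](S)))) ∪ R))) → 8

E1 and E2 produce the same multiset:
h | v
4 | t
5 | q
5 | r
8 | p
8 | s
8 | t
9 | q
9 | s

yes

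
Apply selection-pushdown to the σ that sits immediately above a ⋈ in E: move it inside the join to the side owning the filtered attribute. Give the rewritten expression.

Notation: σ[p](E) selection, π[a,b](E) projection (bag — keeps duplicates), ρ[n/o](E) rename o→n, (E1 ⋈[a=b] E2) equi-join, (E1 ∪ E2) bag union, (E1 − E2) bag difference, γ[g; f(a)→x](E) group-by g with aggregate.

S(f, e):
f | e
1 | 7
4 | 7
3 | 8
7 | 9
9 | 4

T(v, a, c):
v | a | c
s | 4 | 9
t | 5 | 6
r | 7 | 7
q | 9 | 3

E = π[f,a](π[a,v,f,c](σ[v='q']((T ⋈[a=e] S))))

σ filters on v, owned by the left side.
E' = π[f,a](π[a,v,f,c]((σ[v='q'](T) ⋈[a=e] S)))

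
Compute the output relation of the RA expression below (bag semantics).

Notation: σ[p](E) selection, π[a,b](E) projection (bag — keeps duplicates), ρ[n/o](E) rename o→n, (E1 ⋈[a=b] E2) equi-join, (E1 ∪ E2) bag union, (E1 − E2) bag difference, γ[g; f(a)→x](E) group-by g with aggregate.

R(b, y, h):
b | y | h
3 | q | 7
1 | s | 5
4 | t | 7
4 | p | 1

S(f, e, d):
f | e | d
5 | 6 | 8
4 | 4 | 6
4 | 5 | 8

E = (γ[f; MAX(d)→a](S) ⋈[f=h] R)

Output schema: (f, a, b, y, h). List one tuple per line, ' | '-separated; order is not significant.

Row counts bottom-up:
  S → 3
  γ[f; MAX(d)→a](S) → 2
  R → 4
  (γ[f; MAX(d)→a](S) ⋈[f=h] R) → 1

== RESULT ==
f | a | b | y | h
5 | 8 | 1 | s | 5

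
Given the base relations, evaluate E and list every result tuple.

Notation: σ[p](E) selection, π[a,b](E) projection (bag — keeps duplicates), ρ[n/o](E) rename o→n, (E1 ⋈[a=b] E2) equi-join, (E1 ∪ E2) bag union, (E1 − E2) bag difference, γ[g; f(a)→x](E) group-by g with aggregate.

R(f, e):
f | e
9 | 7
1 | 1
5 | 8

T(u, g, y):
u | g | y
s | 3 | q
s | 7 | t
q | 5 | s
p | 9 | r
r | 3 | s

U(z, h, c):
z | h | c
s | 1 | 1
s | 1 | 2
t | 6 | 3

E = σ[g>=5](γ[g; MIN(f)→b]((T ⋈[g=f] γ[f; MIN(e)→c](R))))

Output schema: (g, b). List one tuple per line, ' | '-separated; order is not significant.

Row counts bottom-up:
  T → 5
  R → 3
  γ[f; MIN(e)→c](R) → 3
  (T ⋈[g=f] γ[f; MIN(e)→c](R)) → 2
  γ[g; MIN(f)→b]((T ⋈[g=f] γ[f; MIN(e)→c](R))) → 2
  σ[g>=5](γ[g; MIN(f)→b]((T ⋈[g=f] γ[f; MIN(e)→c](R)))) → 2

== RESULT ==
g | b
5 | 5
9 | 9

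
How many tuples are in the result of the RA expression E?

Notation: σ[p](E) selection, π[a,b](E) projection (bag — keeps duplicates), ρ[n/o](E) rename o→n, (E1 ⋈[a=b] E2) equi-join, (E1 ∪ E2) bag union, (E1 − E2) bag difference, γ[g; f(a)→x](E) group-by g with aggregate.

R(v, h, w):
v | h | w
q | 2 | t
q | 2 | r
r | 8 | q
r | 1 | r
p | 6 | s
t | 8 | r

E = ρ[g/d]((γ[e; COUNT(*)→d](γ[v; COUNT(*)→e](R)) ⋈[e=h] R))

Stepwise |·|:
  R → 6
  γ[v; COUNT(*)→e](R) → 4
  γ[e; COUNT(*)→d](γ[v; COUNT(*)→e](R)) → 2
  R → 6
  (γ[e; COUNT(*)→d](γ[v; COUNT(*)→e](R)) ⋈[e=h] R) → 3
  ρ[g/d]((γ[e; COUNT(*)→d](γ[v; COUNT(*)→e](R)) ⋈[e=h] R)) → 3

|E| = 3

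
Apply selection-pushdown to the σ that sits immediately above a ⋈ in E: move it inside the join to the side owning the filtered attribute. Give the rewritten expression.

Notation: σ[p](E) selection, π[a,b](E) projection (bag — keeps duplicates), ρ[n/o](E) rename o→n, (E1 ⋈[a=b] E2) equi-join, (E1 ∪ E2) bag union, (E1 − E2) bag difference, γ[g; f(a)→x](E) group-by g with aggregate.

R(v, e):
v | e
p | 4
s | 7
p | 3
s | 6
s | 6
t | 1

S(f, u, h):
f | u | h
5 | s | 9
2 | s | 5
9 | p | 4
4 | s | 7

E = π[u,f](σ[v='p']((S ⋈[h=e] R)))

σ filters on v, owned by the right side.
E' = π[u,f]((S ⋈[h=e] σ[v='p'](R)))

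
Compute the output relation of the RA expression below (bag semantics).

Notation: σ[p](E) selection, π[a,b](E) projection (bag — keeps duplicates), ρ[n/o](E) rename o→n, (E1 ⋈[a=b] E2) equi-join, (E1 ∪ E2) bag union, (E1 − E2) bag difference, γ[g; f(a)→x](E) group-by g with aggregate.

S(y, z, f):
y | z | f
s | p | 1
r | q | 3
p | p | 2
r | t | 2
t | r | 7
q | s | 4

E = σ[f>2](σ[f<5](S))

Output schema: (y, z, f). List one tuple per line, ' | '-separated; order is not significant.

Stepwise |·|:
  S → 6
  σ[f<5](S) → 5
  σ[f>2](σ[f<5](S)) → 2

== RESULT ==
y | z | f
q | s | 4
r | q | 3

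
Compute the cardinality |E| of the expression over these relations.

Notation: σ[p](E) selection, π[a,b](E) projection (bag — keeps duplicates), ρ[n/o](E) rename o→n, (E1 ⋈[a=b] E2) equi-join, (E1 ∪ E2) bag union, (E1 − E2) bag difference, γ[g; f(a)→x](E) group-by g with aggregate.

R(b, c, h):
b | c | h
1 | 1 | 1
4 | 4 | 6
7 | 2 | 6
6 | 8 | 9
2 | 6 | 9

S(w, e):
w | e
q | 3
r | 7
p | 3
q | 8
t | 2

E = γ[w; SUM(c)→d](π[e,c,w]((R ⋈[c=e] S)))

Per-node cardinality:
  R → 5
  S → 5
  (R ⋈[c=e] S) → 2
  π[e,c,w]((R ⋈[c=e] S)) → 2
  γ[w; SUM(c)→d](π[e,c,w]((R ⋈[c=e] S))) → 2

|E| = 2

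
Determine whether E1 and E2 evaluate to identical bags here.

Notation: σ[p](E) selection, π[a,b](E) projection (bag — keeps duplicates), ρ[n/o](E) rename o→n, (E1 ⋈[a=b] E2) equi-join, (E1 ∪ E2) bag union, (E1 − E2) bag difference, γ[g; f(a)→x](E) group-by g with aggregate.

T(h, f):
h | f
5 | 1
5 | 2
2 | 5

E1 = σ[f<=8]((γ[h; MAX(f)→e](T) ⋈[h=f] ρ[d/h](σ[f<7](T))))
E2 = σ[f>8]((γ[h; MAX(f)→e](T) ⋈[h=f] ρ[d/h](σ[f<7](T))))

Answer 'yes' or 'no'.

E1 row counts bottom-up:
  T → 3
  γ[h; MAX(f)→e](T) → 2
  T → 3
  σ[f<7](T) → 3
  ρ[d/h](σ[f<7](T)) → 3
  (γ[h; MAX(f)→e](T) ⋈[h=f] ρ[d/h](σ[f<7](T))) → 2
  σ[f<=8]((γ[h; MAX(f)→e](T) ⋈[h=f] ρ[d/h](σ[f<7](T)))) → 2
E2 row counts bottom-up:
  T → 3
  γ[h; MAX(f)→e](T) → 2
  T → 3
  σ[f<7](T) → 3
  ρ[d/h](σ[f<7](T)) → 3
  (γ[h; MAX(f)→e](T) ⋈[h=f] ρ[d/h](σ[f<7](T))) → 2
  σ[f>8]((γ[h; MAX(f)→e](T) ⋈[h=f] ρ[d/h](σ[f<7](T)))) → 0

E1 result:
h | e | d | f
2 | 5 | 5 | 2
5 | 2 | 2 | 5
E2 result:
h | e | d | f
(0 rows)
Witness: (5, 2, 2, 5) appears 1× in E1 but 0× in E2.

no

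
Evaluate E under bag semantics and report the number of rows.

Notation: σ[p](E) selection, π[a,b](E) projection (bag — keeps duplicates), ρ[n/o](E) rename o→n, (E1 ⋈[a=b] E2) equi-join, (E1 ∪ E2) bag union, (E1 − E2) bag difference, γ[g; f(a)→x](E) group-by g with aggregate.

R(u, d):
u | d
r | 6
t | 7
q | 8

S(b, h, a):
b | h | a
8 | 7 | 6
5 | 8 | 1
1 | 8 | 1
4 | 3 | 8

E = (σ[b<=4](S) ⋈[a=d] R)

Per-node cardinality:
  S → 4
  σ[b<=4](S) → 2
  R → 3
  (σ[b<=4](S) ⋈[a=d] R) → 1

|E| = 1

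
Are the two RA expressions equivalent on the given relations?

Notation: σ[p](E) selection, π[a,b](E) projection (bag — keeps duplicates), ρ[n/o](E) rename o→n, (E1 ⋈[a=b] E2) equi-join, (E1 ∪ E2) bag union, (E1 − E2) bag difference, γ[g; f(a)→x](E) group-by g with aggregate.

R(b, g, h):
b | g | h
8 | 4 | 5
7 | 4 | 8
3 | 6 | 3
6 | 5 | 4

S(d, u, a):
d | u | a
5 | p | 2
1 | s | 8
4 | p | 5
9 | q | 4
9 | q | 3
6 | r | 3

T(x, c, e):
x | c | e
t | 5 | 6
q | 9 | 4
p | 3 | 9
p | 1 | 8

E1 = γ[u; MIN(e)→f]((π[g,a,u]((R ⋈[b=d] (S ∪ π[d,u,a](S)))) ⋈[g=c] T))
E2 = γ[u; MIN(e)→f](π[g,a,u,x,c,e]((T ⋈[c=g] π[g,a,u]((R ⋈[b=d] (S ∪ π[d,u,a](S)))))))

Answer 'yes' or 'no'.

E1 row counts bottom-up:
  R → 4
  S → 6
  S → 6
  π[d,u,a](S) → 6
  (S ∪ π[d,u,a](S)) → 12
  (R ⋈[b=d] (S ∪ π[d,u,a](S))) → 2
  π[g,a,u]((R ⋈[b=d] (S ∪ π[d,u,a](S)))) → 2
  T → 4
  (π[g,a,u]((R ⋈[b=d] (S ∪ π[d,u,a](S)))) ⋈[g=c] T) → 2
  γ[u; MIN(e)→f]((π[g,a,u]((R ⋈[b=d] (S ∪ π[d,u,a](S)))) ⋈[g=c] T)) → 1
E2 row counts bottom-up:
  T → 4
  R → 4
  S → 6
  S → 6
  π[d,u,a](S) → 6
  (S ∪ π[d,u,a](S)) → 12
  (R ⋈[b=d] (S ∪ π[d,u,a](S))) → 2
  π[g,a,u]((R ⋈[b=d] (S ∪ π[d,u,a](S)))) → 2
  (T ⋈[c=g] π[g,a,u]((R ⋈[b=d] (S ∪ π[d,u,a](S))))) → 2
  π[g,a,u,x,c,e]((T ⋈[c=g] π[g,a,u]((R ⋈[b=d] (S ∪ π[d,u,a](S)))))) → 2
  γ[u; MIN(e)→f](π[g,a,u,x,c,e]((T ⋈[c=g] π[g,a,u]((R ⋈[b=d] (S ∪ π[d,u,a](S))))))) → 1

E1 and E2 produce the same multiset:
u | f
r | 6

yes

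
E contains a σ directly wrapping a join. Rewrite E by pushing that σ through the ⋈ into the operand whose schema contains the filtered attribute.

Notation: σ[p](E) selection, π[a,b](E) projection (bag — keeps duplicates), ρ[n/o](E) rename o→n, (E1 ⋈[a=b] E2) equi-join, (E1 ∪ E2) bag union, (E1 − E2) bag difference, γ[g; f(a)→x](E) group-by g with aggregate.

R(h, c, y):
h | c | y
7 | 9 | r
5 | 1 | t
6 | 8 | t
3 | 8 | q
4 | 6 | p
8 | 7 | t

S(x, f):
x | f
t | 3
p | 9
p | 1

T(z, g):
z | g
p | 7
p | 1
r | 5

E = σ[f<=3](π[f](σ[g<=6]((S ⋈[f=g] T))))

σ filters on g, owned by the right side.
E' = σ[f<=3](π[f]((S ⋈[f=g] σ[g<=6](T))))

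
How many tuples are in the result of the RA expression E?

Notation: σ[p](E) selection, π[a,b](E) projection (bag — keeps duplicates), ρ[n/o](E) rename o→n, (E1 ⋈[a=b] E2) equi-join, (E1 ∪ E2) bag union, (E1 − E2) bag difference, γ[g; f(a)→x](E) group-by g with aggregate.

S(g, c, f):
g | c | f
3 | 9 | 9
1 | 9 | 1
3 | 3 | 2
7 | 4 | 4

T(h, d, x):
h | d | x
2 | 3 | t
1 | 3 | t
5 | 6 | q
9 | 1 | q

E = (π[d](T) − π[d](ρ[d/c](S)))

Row counts bottom-up:
  T → 4
  π[d](T) → 4
  S → 4
  ρ[d/c](S) → 4
  π[d](ρ[d/c](S)) → 4
  (π[d](T) − π[d](ρ[d/c](S))) → 3

|E| = 3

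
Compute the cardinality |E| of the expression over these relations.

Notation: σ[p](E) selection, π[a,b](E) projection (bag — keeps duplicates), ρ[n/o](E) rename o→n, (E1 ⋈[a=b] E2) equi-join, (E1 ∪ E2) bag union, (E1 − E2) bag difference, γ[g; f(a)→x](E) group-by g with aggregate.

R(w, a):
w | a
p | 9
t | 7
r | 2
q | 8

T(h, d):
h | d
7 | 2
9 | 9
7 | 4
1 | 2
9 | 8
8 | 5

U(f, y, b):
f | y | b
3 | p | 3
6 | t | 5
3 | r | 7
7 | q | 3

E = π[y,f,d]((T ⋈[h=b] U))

Subexpression sizes:
  T → 6
  U → 4
  (T ⋈[h=b] U) → 2
  π[y,f,d]((T ⋈[h=b] U)) → 2

|E| = 2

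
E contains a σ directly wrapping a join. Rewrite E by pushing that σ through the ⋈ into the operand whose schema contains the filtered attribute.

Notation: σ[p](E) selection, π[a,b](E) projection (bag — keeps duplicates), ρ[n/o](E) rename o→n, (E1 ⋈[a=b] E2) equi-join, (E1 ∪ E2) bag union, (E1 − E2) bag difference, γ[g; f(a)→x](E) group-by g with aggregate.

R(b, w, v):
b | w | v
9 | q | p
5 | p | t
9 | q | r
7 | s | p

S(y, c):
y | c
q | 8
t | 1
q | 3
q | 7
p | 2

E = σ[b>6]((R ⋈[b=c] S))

σ filters on b, owned by the left side.
E' = (σ[b>6](R) ⋈[b=c] S)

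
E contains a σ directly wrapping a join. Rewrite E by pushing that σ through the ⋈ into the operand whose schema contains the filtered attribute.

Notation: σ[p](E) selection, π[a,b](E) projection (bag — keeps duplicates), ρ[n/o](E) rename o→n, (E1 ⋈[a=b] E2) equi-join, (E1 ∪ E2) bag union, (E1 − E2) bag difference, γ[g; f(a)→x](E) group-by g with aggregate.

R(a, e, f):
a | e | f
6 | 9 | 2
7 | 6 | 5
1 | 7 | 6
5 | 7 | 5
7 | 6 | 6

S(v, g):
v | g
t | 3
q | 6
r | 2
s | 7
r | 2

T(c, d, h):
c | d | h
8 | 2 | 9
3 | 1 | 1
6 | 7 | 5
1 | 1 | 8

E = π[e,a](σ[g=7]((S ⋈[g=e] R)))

σ filters on g, owned by the left side.
E' = π[e,a]((σ[g=7](S) ⋈[g=e] R))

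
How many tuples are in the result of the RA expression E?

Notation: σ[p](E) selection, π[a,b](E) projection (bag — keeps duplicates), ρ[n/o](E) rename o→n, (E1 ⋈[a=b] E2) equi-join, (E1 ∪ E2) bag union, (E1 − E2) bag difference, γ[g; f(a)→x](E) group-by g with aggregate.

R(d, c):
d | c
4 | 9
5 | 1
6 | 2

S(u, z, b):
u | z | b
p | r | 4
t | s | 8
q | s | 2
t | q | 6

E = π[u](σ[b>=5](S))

Subexpression sizes:
  S → 4
  σ[b>=5](S) → 2
  π[u](σ[b>=5](S)) → 2

|E| = 2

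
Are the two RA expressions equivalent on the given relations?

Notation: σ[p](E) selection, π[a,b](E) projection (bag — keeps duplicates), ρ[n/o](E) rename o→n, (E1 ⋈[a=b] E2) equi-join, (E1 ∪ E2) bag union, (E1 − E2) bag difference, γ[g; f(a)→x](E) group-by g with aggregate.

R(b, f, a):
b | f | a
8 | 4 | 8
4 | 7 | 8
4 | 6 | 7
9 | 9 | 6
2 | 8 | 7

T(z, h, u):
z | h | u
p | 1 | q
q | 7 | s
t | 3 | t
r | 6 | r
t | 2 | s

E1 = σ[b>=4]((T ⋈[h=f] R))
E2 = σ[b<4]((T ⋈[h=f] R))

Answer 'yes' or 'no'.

E1 stepwise |·|:
  T → 5
  R → 5
  (T ⋈[h=f] R) → 2
  σ[b>=4]((T ⋈[h=f] R)) → 2
E2 stepwise |·|:
  T → 5
  R → 5
  (T ⋈[h=f] R) → 2
  σ[b<4]((T ⋈[h=f] R)) → 0

E1 result:
z | h | u | b | f | a
q | 7 | s | 4 | 7 | 8
r | 6 | r | 4 | 6 | 7
E2 result:
z | h | u | b | f | a
(0 rows)
Witness: ('r', 6, 'r', 4, 6, 7) appears 1× in E1 but 0× in E2.

no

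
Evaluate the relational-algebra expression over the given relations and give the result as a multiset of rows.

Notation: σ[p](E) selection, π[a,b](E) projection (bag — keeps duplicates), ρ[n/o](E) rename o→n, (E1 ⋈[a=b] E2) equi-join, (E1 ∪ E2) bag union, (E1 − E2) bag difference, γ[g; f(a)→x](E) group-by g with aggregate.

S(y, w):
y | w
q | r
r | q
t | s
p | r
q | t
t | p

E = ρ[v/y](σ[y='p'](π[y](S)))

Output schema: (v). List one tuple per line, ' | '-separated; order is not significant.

Stepwise |·|:
  S → 6
  π[y](S) → 6
  σ[y='p'](π[y](S)) → 1
  ρ[v/y](σ[y='p'](π[y](S))) → 1

== RESULT ==
v
p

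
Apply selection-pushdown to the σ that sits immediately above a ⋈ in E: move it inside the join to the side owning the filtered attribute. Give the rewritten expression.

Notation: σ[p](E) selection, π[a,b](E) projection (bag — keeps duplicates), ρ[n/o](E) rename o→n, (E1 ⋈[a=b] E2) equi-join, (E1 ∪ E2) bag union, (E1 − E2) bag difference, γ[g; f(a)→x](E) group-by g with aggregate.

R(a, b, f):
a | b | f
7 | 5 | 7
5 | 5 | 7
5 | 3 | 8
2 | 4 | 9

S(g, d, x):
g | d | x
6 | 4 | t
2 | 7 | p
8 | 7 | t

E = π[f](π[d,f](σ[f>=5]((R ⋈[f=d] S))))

σ filters on f, owned by the left side.
E' = π[f](π[d,f]((σ[f>=5](R) ⋈[f=d] S)))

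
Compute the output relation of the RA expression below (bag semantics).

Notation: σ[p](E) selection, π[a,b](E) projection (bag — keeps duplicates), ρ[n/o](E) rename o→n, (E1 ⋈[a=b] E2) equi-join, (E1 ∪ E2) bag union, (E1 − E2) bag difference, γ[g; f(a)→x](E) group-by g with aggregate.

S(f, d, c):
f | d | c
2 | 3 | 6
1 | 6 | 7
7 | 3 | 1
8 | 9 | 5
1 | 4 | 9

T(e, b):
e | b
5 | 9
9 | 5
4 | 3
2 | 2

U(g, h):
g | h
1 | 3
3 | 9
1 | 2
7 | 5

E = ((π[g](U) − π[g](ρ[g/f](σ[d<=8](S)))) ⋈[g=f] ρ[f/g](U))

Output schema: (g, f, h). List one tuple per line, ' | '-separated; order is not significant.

Row counts bottom-up:
  U → 4
  π[g](U) → 4
  S → 5
  σ[d<=8](S) → 4
  ρ[g/f](σ[d<=8](S)) → 4
  π[g](ρ[g/f](σ[d<=8](S))) → 4
  (π[g](U) − π[g](ρ[g/f](σ[d<=8](S)))) → 1
  U → 4
  ρ[f/g](U) → 4
  ((π[g](U) − π[g](ρ[g/f](σ[d<=8](S)))) ⋈[g=f] ρ[f/g](U)) → 1

== RESULT ==
g | f | h
3 | 3 | 9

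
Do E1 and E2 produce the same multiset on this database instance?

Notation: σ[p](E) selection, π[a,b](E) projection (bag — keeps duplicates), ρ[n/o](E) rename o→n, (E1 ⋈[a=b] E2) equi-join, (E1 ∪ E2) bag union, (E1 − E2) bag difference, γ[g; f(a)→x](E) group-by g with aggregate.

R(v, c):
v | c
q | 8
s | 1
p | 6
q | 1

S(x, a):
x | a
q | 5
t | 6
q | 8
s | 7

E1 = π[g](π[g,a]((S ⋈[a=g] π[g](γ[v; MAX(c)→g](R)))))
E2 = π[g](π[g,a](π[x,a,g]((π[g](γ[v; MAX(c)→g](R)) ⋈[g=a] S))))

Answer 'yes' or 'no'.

E1 row counts bottom-up:
  S → 4
  R → 4
  γ[v; MAX(c)→g](R) → 3
  π[g](γ[v; MAX(c)→g](R)) → 3
  (S ⋈[a=g] π[g](γ[v; MAX(c)→g](R))) → 2
  π[g,a]((S ⋈[a=g] π[g](γ[v; MAX(c)→g](R)))) → 2
  π[g](π[g,a]((S ⋈[a=g] π[g](γ[v; MAX(c)→g](R))))) → 2
E2 row counts bottom-up:
  R → 4
  γ[v; MAX(c)→g](R) → 3
  π[g](γ[v; MAX(c)→g](R)) → 3
  S → 4
  (π[g](γ[v; MAX(c)→g](R)) ⋈[g=a] S) → 2
  π[x,a,g]((π[g](γ[v; MAX(c)→g](R)) ⋈[g=a] S)) → 2
  π[g,a](π[x,a,g]((π[g](γ[v; MAX(c)→g](R)) ⋈[g=a] S))) → 2
  π[g](π[g,a](π[x,a,g]((π[g](γ[v; MAX(c)→g](R)) ⋈[g=a] S)))) → 2

E1 and E2 produce the same multiset:
g
6
8

yes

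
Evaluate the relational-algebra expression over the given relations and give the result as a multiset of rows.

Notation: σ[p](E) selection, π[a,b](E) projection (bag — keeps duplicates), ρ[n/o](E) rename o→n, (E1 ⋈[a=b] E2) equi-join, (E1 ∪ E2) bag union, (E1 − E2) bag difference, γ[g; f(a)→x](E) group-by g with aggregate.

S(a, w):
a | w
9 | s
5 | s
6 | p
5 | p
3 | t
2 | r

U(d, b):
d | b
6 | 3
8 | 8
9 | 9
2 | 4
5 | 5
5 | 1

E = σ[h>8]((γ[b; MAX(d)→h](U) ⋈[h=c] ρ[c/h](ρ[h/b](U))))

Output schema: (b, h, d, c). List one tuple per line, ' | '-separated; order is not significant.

Row counts bottom-up:
  U → 6
  γ[b; MAX(d)→h](U) → 6
  U → 6
  ρ[h/b](U) → 6
  ρ[c/h](ρ[h/b](U)) → 6
  (γ[b; MAX(d)→h](U) ⋈[h=c] ρ[c/h](ρ[h/b](U))) → 4
  σ[h>8]((γ[b; MAX(d)→h](U) ⋈[h=c] ρ[c/h](ρ[h/b](U)))) → 1

== RESULT ==
b | h | d | c
9 | 9 | 9 | 9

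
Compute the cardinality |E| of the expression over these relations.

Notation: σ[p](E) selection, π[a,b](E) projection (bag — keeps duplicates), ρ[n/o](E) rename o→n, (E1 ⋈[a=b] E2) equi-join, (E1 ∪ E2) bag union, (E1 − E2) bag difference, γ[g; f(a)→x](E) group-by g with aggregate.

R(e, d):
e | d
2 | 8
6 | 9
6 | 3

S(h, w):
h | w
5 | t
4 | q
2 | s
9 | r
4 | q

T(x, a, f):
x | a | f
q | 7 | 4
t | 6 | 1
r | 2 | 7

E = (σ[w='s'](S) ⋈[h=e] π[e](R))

Stepwise |·|:
  S → 5
  σ[w='s'](S) → 1
  R → 3
  π[e](R) → 3
  (σ[w='s'](S) ⋈[h=e] π[e](R)) → 1

|E| = 1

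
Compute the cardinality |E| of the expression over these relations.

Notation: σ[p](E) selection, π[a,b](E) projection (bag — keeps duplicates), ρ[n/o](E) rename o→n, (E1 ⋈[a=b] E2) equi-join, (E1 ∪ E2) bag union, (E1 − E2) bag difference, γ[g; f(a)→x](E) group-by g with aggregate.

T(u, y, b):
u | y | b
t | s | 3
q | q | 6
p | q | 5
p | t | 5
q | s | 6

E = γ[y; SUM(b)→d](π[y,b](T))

Subexpression sizes:
  T → 5
  π[y,b](T) → 5
  γ[y; SUM(b)→d](π[y,b](T)) → 3

|E| = 3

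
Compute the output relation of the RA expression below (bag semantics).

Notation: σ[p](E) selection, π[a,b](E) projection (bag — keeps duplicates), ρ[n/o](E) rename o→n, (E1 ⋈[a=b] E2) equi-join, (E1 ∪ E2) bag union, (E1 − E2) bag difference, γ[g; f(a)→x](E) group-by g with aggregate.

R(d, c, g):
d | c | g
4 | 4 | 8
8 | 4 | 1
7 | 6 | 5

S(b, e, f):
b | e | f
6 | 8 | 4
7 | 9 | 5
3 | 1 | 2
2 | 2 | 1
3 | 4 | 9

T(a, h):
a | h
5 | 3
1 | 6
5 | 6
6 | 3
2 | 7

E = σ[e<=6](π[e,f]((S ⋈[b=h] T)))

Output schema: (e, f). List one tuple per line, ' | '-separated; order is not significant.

Stepwise |·|:
  S → 5
  T → 5
  (S ⋈[b=h] T) → 7
  π[e,f]((S ⋈[b=h] T)) → 7
  σ[e<=6](π[e,f]((S ⋈[b=h] T))) → 4

== RESULT ==
e | f
1 | 2
1 | 2
4 | 9
4 | 9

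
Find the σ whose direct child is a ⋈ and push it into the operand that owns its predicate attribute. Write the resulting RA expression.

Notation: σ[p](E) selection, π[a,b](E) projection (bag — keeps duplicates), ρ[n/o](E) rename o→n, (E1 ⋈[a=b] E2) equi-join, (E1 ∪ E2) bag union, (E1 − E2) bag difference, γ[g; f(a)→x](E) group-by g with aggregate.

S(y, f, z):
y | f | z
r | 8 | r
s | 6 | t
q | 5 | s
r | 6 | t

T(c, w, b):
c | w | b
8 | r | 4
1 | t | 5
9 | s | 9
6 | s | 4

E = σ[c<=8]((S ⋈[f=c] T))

σ filters on c, owned by the right side.
E' = (S ⋈[f=c] σ[c<=8](T))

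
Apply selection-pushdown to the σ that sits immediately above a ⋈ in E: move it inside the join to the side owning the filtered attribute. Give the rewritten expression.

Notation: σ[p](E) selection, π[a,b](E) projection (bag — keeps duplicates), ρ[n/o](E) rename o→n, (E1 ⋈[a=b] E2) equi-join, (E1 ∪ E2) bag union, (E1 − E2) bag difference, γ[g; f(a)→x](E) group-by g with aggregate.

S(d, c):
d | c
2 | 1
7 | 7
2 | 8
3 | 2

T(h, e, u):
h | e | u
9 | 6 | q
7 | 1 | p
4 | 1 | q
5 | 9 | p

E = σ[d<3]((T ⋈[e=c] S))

σ filters on d, owned by the right side.
E' = (T ⋈[e=c] σ[d<3](S))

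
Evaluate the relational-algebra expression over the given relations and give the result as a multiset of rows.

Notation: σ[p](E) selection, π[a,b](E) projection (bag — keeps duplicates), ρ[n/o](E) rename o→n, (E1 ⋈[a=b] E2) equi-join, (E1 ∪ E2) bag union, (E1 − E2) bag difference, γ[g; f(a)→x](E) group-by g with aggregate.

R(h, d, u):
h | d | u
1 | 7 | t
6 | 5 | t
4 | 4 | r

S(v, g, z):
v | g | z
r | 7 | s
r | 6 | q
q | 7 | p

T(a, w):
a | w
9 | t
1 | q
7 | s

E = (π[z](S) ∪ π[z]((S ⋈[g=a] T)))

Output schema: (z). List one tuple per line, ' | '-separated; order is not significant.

Stepwise |·|:
  S → 3
  π[z](S) → 3
  S → 3
  T → 3
  (S ⋈[g=a] T) → 2
  π[z]((S ⋈[g=a] T)) → 2
  (π[z](S) ∪ π[z]((S ⋈[g=a] T))) → 5

== RESULT ==
z
p
p
q
s
s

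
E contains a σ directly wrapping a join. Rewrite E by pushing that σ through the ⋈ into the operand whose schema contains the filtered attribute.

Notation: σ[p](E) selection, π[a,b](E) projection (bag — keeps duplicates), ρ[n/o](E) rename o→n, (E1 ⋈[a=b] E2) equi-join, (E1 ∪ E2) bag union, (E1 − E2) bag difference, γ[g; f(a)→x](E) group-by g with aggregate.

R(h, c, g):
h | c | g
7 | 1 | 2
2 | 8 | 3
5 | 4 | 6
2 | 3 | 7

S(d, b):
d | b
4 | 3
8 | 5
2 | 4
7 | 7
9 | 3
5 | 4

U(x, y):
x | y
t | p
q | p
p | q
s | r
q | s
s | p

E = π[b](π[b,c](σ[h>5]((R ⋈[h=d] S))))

σ filters on h, owned by the left side.
E' = π[b](π[b,c]((σ[h>5](R) ⋈[h=d] S)))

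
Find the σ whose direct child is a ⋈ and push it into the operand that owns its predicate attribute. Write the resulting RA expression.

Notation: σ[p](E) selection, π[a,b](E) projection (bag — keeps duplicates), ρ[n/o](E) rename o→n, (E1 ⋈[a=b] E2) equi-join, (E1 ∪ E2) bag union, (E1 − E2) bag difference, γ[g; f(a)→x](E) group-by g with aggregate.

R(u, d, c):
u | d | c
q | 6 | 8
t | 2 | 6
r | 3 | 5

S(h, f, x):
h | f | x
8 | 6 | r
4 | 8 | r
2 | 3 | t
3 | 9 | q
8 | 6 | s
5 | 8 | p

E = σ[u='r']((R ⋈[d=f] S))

σ filters on u, owned by the left side.
E' = (σ[u='r'](R) ⋈[d=f] S)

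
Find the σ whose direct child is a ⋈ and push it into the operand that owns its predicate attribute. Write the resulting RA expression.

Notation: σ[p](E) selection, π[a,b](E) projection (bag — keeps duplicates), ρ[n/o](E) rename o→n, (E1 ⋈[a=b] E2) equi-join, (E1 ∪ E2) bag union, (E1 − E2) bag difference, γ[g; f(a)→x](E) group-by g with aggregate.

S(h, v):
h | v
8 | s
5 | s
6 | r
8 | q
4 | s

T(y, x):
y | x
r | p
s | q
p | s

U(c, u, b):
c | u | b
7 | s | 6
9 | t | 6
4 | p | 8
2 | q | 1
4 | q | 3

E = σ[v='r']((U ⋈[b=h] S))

σ filters on v, owned by the right side.
E' = (U ⋈[b=h] σ[v='r'](S))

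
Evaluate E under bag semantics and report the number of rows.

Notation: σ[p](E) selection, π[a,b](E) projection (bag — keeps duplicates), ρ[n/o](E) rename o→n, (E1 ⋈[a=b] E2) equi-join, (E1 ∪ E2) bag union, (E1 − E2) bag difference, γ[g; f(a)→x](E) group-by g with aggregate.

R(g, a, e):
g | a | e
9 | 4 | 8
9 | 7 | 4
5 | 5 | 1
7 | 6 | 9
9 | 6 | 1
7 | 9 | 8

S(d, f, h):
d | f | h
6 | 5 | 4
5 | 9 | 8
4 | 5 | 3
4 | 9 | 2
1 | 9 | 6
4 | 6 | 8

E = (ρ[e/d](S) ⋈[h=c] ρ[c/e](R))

Per-node cardinality:
  S → 6
  ρ[e/d](S) → 6
  R → 6
  ρ[c/e](R) → 6
  (ρ[e/d](S) ⋈[h=c] ρ[c/e](R)) → 5

|E| = 5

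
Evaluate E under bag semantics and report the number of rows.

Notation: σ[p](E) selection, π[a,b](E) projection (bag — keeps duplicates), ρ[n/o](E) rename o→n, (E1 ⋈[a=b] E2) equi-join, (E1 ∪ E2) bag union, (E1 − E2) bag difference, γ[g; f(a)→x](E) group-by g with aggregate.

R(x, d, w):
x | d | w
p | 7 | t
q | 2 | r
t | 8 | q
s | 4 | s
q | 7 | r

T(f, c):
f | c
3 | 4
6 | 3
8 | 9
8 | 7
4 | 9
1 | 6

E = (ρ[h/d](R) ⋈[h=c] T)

Row counts bottom-up:
  R → 5
  ρ[h/d](R) → 5
  T → 6
  (ρ[h/d](R) ⋈[h=c] T) → 3

|E| = 3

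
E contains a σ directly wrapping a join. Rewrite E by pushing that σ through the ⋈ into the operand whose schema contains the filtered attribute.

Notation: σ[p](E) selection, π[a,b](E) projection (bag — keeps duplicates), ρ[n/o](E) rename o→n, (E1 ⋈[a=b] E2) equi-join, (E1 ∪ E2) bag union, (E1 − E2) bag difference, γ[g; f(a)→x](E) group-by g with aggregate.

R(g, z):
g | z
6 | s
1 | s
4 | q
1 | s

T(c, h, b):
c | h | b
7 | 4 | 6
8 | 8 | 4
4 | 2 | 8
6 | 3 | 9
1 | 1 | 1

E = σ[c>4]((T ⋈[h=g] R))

σ filters on c, owned by the left side.
E' = (σ[c>4](T) ⋈[h=g] R)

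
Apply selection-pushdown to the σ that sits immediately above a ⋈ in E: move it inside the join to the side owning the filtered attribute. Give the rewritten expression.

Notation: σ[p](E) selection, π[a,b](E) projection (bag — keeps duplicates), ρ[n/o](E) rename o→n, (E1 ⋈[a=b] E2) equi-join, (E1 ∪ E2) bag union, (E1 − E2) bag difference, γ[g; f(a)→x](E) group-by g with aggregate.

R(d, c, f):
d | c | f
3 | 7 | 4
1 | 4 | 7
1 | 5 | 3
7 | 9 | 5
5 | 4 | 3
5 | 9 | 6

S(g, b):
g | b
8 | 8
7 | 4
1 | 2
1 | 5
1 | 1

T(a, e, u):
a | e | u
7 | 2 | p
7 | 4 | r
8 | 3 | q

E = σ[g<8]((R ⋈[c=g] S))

σ filters on g, owned by the right side.
E' = (R ⋈[c=g] σ[g<8](S))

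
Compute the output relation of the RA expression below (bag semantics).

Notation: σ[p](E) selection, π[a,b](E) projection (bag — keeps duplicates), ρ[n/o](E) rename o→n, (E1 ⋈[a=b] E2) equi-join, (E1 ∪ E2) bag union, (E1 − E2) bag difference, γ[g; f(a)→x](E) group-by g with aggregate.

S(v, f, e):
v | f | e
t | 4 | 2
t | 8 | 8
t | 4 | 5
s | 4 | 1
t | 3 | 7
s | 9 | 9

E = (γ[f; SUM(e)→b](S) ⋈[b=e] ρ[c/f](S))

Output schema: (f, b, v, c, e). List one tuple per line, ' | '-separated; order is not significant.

Row counts bottom-up:
  S → 6
  γ[f; SUM(e)→b](S) → 4
  S → 6
  ρ[c/f](S) → 6
  (γ[f; SUM(e)→b](S) ⋈[b=e] ρ[c/f](S)) → 4

== RESULT ==
f | b | v | c | e
3 | 7 | t | 3 | 7
4 | 8 | t | 8 | 8
8 | 8 | t | 8 | 8
9 | 9 | s | 9 | 9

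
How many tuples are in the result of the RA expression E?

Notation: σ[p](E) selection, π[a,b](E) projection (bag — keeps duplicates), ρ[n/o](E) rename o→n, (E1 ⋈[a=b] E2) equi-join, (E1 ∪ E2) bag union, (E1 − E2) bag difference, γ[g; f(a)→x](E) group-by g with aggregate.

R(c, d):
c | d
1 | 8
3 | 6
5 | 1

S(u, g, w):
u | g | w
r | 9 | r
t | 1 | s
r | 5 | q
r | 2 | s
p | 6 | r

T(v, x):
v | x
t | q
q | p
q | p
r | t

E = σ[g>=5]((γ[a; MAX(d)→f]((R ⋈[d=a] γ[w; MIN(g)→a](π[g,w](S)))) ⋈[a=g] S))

Per-node cardinality:
  R → 3
  S → 5
  π[g,w](S) → 5
  γ[w; MIN(g)→a](π[g,w](S)) → 3
  (R ⋈[d=a] γ[w; MIN(g)→a](π[g,w](S))) → 2
  γ[a; MAX(d)→f]((R ⋈[d=a] γ[w; MIN(g)→a](π[g,w](S)))) → 2
  S → 5
  (γ[a; MAX(d)→f]((R ⋈[d=a] γ[w; MIN(g)→a](π[g,w](S)))) ⋈[a=g] S) → 2
  σ[g>=5]((γ[a; MAX(d)→f]((R ⋈[d=a] γ[w; MIN(g)→a](π[g,w](S)))) ⋈[a=g] S)) → 1

|E| = 1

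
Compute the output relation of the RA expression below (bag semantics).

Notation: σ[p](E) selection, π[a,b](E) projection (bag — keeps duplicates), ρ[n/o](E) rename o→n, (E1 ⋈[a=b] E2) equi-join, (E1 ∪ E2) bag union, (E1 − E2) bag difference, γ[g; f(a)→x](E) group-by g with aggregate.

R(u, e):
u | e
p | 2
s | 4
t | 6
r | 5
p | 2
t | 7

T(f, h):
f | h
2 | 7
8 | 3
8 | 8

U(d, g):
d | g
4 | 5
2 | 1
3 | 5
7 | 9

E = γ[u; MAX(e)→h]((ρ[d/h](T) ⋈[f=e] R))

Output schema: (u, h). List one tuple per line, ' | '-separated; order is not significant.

Row counts bottom-up:
  T → 3
  ρ[d/h](T) → 3
  R → 6
  (ρ[d/h](T) ⋈[f=e] R) → 2
  γ[u; MAX(e)→h]((ρ[d/h](T) ⋈[f=e] R)) → 1

== RESULT ==
u | h
p | 2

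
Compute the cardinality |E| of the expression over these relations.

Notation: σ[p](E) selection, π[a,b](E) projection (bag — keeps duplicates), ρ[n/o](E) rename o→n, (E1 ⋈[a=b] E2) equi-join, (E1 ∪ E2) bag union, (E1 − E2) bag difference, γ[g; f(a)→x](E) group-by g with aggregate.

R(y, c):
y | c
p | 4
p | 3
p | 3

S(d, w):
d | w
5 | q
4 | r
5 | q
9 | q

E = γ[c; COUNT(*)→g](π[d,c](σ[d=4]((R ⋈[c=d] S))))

Per-node cardinality:
  R → 3
  S → 4
  (R ⋈[c=d] S) → 1
  σ[d=4]((R ⋈[c=d] S)) → 1
  π[d,c](σ[d=4]((R ⋈[c=d] S))) → 1
  γ[c; COUNT(*)→g](π[d,c](σ[d=4]((R ⋈[c=d] S)))) → 1

|E| = 1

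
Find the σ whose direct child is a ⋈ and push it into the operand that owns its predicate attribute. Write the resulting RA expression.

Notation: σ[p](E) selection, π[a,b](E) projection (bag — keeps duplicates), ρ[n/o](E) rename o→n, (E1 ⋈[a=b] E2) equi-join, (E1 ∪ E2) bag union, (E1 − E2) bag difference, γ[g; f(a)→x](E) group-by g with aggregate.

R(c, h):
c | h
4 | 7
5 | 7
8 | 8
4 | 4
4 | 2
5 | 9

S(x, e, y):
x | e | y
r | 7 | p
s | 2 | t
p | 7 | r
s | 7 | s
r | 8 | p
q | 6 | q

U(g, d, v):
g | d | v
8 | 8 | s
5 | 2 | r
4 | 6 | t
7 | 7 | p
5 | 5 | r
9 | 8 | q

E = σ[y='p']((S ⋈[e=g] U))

σ filters on y, owned by the left side.
E' = (σ[y='p'](S) ⋈[e=g] U)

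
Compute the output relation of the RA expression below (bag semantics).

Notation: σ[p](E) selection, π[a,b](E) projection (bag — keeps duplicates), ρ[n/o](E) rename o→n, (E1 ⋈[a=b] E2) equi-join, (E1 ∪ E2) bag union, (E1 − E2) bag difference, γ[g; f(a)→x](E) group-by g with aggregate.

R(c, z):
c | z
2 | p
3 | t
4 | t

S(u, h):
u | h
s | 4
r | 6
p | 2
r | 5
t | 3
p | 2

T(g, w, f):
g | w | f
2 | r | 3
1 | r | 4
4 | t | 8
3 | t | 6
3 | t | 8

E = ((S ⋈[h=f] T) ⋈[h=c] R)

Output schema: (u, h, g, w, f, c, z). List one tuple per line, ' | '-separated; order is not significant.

Per-node cardinality:
  S → 6
  T → 5
  (S ⋈[h=f] T) → 3
  R → 3
  ((S ⋈[h=f] T) ⋈[h=c] R) → 2

== RESULT ==
u | h | g | w | f | c | z
s | 4 | 1 | r | 4 | 4 | t
t | 3 | 2 | r | 3 | 3 | t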